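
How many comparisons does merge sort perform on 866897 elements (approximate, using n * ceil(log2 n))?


Recursion depth: ceil(log2(866897)) = 20
Each recursion level merges n = 866897 elements
Total = 866897 * 20 = 17337940


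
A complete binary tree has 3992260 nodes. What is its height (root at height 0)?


In a complete binary tree, level k holds nodes 2^k .. 2^(k+1)-1 (1-indexed).
Height = floor(log2(n)) = floor(log2(3992260)) = 21
Check: 2^21 = 2097152 <= 3992260 < 4194304 = 2^22


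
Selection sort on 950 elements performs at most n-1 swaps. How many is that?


Each of the 949 passes places one element in its final position.
Pass 1: swap minimum into position 0
Pass 2: swap minimum of remaining into position 1
...
Pass 949: last two elements, one swap
Maximum swaps = 950 - 1 = 949


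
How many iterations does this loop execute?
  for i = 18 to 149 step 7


The loop variable i takes values starting at 18 and increments by 7 each iteration.
Sequence: i = 18, 25, 32, 39, 46, 53, 60, 67, 74, ...
The upper bound 149 is inclusive, so the count is floor((last - first) / step) + 1:
floor((149 - 18) / 7) + 1 = floor(131/7) + 1 = 18 + 1 = 19


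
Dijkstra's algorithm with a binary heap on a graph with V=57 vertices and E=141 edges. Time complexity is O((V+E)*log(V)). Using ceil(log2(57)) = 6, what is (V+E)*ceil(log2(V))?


Dijkstra with a binary heap: each vertex is extracted once, each edge may relax once.
Each heap operation costs O(log V).
V + E = 57 + 141 = 198
ceil(log2(57)) = 6 (since 2^5 = 32 < 57 <= 64 = 2^6)
Total heap work = (V+E) * ceil(log2(V)) = 198 * 6 = 1188


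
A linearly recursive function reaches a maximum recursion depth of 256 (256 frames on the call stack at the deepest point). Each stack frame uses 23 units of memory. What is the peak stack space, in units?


Maximum recursion depth = 256 frames
Memory per frame = 23 units
Total stack space = depth * frame_size
= 256 * 23 = 5888


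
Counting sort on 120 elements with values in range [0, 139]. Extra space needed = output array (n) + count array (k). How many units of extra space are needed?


Output array size: 120 (to store sorted result)
Count array size: 140 (one slot per possible value, range 0 to 139)
Total extra space = 120 + 140 = 260


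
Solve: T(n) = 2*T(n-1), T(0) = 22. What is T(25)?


Unrolling:
T(25) = 2*T(24) = 2^2*T(23) = ... = 2^25*T(0)
= 2^25 * 22
= 33554432 * 22 = 738197504


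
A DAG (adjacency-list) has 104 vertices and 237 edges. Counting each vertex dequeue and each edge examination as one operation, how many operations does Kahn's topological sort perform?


V = 104 (vertex processing)
E = 237 (edge processing)
V + E = 104 + 237 = 341


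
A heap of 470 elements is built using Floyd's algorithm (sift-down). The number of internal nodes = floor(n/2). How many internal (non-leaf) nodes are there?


Leaf nodes occupy roughly half the array.
Sift-down is called for each internal node, starting from the last one.
Internal nodes = floor(n/2) = floor(470/2) = 235


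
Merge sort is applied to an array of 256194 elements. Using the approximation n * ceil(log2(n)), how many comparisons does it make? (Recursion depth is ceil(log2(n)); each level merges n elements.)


Merge sort divides the array into halves recursively.
Number of levels = ceil(log2(256194)) = 18
At each level, approximately n = 256194 comparisons are needed for merging.
Total comparisons ~ n * ceil(log2(n)) = 256194 * 18 = 4611492


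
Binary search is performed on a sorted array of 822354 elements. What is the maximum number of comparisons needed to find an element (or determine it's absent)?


Binary search halves the search space each comparison:
  Step 1: search space = 822354 -> 411177
  Step 2: search space = 411177 -> 205588
  Step 3: search space = 205588 -> 102794
  Step 4: search space = 102794 -> 51397
  Step 5: search space = 51397 -> 25698
  Step 6: search space = 25698 -> 12849
  Step 7: search space = 12849 -> 6424
  Step 8: search space = 6424 -> 3212
  Step 9: search space = 3212 -> 1606
  Step 10: search space = 1606 -> 803
  Step 11: search space = 803 -> 401
  Step 12: search space = 401 -> 200
  Step 13: search space = 200 -> 100
  Step 14: search space = 100 -> 50
  Step 15: search space = 50 -> 25
  Step 16: search space = 25 -> 12
  Step 17: search space = 12 -> 6
  Step 18: search space = 6 -> 3
  Step 19: search space = 3 -> 1
  Step 20: search space = 1 (final check)
Maximum comparisons = floor(log2(822354)) + 1 = 19 + 1 = 20


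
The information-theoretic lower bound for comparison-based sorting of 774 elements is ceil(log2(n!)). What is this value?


A binary decision tree of height h has at most 2^h leaves and needs at least n! of them, so h >= ceil(log2(n!)).
774! is far too large to multiply out, so use Stirling's series:
  ln(n!) ~ n ln n - n + (1/2) ln(2 pi n) + 1/(12n)  (error below 1/(360 n^3), negligible here)
  ln(774) = 6.6515719
  n ln n = 774 * 6.6515719 = 5148.3167
  (1/2) ln(2 pi * 774) = (1/2) ln(4863.1854) = 4.2447
  1/(12*774) = 0.0001
  ln(774!) ~ 5148.3167 - 774 + 4.2447 + 0.0001 = 4378.5615
Convert to base 2: log2(774!) = 4378.5615 / ln 2 = 4378.5615 / 0.69314718 = 6316.9290
ceil(6316.9290) = 6317


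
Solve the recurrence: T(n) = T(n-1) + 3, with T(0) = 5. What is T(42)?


Unrolling the recurrence:
T(42) = T(41) + 3
       = T(40) + 3 + 3
       = T(39) + 3*3
       ...
       = T(0) + 3*42
       = 5 + 126 = 131


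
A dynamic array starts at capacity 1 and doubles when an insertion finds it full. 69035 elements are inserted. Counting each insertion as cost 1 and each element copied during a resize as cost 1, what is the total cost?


n = 69035
Insertion costs: 69035
Resizes copy 1, 2, 4, ... up to the largest power of 2 that is <= n-1 = 69034, i.e. 65536.
Copy costs = 1 + 2 + 4 + 8 + 16 + 32 + 64 + 128 + 256 + 512 + 1024 + 2048 + 4096 + 8192 + 16384 + 32768 + 65536 = 131071
Total = 69035 + 131071 = 200106


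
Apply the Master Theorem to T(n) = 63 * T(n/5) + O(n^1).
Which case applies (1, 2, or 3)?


The Master Theorem: T(n) = a*T(n/b) + O(n^c)
  a = 63, b = 5, c = 1
log_b(a) = log_5(63) ~ 2.574
Compare b^c with a: 5^1 = 5 < 63, so c < log_b(a).
Since c < log_b(a), Case 1 applies.
T(n) = O(n^(log_5 63)) ~ O(n^2.574)
Master Theorem case = 1


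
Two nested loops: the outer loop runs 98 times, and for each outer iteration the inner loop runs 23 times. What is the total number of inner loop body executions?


Outer loop: 98 iterations
Inner loop: 23 iterations per outer iteration
Total = 98 * 23 = 2254


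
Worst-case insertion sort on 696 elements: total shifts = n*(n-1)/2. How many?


Sum of shifts = 1 + 2 + 3 + ... + 695
= 696 * 695 / 2
= 483720 / 2
= 241860


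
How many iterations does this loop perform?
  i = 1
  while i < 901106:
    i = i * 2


The loop variable doubles each iteration:
i = 1 -> 2 -> 4 -> 8 -> 16 -> 32 -> 64 -> 128 -> 256 -> 512 -> 1024 -> 2048 -> 4096 -> 8192 -> 16384 -> 32768 -> 65536 -> 131072 -> 262144 -> 524288 -> 1048576 (stop, 1048576 >= 901106)
Number of doublings = ceil(log2(901106)) = 20


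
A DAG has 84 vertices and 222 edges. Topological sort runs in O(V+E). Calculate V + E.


V = 84 (vertex processing)
E = 222 (edge processing)
V + E = 84 + 222 = 306


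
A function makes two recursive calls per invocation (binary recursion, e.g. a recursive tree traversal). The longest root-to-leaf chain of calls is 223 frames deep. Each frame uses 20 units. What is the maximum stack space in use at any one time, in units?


Binary recursion: the two calls run one after the other, so only one root-to-leaf chain of frames is on the stack at a time.
Maximum depth (longest chain) = 223 frames
Each frame = 20 units
Max stack space = 223 * 20 = 4460


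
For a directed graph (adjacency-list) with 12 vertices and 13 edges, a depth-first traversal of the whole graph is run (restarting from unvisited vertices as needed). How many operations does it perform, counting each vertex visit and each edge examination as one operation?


A full DFS traversal visits each vertex once and examines each edge once.
V = 12
E = 13
Sum = 12 + 13 = 25


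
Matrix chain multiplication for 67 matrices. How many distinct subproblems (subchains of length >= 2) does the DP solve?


Subproblems are indexed by (i, j) where i < j.
Number of such pairs = n*(n-1)/2
= 67 * 66 / 2
= 2211


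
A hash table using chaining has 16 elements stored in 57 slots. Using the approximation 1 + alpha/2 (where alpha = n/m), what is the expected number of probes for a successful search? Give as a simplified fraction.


Load factor alpha = n/m = 16/57
Expected probes = 1 + alpha/2 = 1 + 16/(2*57)
= 1 + 16/114
= 114/114 + 16/114
= 130/114
Simplify: 65/57


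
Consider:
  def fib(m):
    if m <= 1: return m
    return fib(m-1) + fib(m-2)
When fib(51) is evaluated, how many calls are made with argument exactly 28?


Let N(m) = number of times fib(m) is called while evaluating fib(51).
N(51) = 1 (the initial call).
N(50) = 1 (only fib(51) calls it).
For 1 <= m <= 49: fib(m) is called by fib(m+1) and fib(m+2), so
  N(m) = N(m+1) + N(m+2).
fib(0) is called only by fib(2), so N(0) = N(2).
Walk down from m=51:
  N(51)=1, N(50)=1, N(49)=2, N(48)=3, N(47)=5, N(46)=8, N(45)=13, N(44)=21, N(43)=34, N(42)=55, N(41)=89, N(40)=144, N(39)=233, N(38)=377, N(37)=610, N(36)=987, N(35)=1597, N(34)=2584, N(33)=4181, N(32)=6765, N(31)=10946, N(30)=17711, N(29)=28657, N(28)=46368
N(28) = 46368


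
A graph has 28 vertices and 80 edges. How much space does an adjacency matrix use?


Adjacency matrix: V x V grid of entries
Space = V^2 = 28^2 = 28 * 28 = 784


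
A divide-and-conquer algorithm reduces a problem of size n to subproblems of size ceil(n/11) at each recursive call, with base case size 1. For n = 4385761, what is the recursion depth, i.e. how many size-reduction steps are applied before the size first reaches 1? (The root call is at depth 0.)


Each step divides the size by 11 (rounding up); after k steps the size is ceil(n/11^k), which equals 1 exactly when 11^k >= n.
So the depth is the smallest k with 11^k >= 4385761, i.e. ceil(log_11(4385761)).
11^6 = 1771561 < 4385761 <= 19487171 = 11^7
Recursion depth = 7


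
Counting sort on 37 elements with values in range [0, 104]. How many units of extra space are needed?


Output array size: 37 (to store sorted result)
Count array size: 105 (one slot per possible value, range 0 to 104)
Total extra space = 37 + 105 = 142


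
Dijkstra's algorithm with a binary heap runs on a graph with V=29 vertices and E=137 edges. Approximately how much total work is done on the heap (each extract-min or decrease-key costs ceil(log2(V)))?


Dijkstra with a binary heap: each vertex is extracted once, each edge may relax once.
Each heap operation costs O(log V).
V + E = 29 + 137 = 166
ceil(log2(29)) = 5 (since 2^4 = 16 < 29 <= 32 = 2^5)
Total heap work = (V+E) * ceil(log2(V)) = 166 * 5 = 830


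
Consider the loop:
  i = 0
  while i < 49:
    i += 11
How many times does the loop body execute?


Starting at i = 0, each iteration adds 11.
Iterations until i >= 49:
  Iteration 1: i = 0 -> i = 11
  Iteration 2: i = 11 -> i = 22
  Iteration 3: i = 22 -> i = 33
  Iteration 4: i = 33 -> i = 44
  Iteration 5: i = 44 -> i = 55
Total iterations = ceil(49/11) = 5


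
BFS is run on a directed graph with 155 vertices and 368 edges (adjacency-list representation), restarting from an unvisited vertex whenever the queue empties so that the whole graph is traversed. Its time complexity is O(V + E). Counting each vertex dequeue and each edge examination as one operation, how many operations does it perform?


A full BFS traversal dequeues each vertex exactly once and examines each directed edge exactly once.
V = 155 (vertex processing cost)
E = 368 (edge examination cost)
Total operations proportional to V + E = 155 + 368 = 523


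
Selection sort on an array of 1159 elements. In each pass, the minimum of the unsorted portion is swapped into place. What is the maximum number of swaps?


Selection sort performs one swap per pass:
  Pass 1: find min in positions 0 to 1158, swap with position 0
  Pass 2: find min in positions 1 to 1158, swap with position 1
  Pass 3: find min in positions 2 to 1158, swap with position 2
  Pass 4: find min in positions 3 to 1158, swap with position 3
  Pass 5: find min in positions 4 to 1158, swap with position 4
  ... (1153 more passes)
Total passes (and swaps) = n - 1 = 1159 - 1 = 1158


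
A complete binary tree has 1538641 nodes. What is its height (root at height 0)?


In a complete binary tree, level k holds nodes 2^k .. 2^(k+1)-1 (1-indexed).
Height = floor(log2(n)) = floor(log2(1538641)) = 20
Check: 2^20 = 1048576 <= 1538641 < 2097152 = 2^21


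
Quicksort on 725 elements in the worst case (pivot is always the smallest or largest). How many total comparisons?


In the worst case, each partition step picks the worst pivot:
  Partition 1: 724 comparisons (n-1 elements to compare)
  Partition 2: 723 comparisons
  Partition 3: 722 comparisons
  Partition 4: 721 comparisons
  Partition 5: 720 comparisons
  ...
  Last partition: 0 comparisons
Total = (n-1) + (n-2) + ... + 1 + 0 = n*(n-1)/2
= 725*724/2 = 262450


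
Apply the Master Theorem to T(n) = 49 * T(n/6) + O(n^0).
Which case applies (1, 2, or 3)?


The Master Theorem: T(n) = a*T(n/b) + O(n^c)
  a = 49, b = 6, c = 0
log_b(a) = log_6(49) ~ 2.172
Compare b^c with a: 6^0 = 1 < 49, so c < log_b(a).
Since c < log_b(a), Case 1 applies.
T(n) = O(n^(log_6 49)) ~ O(n^2.172)
Master Theorem case = 1


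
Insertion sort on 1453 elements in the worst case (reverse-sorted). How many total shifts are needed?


In the worst case (reverse-sorted), each element shifts past all previous:
  Element 1: 1 shifts
  Element 2: 2 shifts
  Element 3: 3 shifts
  Element 4: 4 shifts
  Element 5: 5 shifts
  ...
  Element 1452: 1452 shifts
Total = 1 + 2 + ... + 1452
= 1453*(1453-1)/2 = 1054878


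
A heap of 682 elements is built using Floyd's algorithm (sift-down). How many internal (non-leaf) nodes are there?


Leaf nodes occupy roughly half the array.
Sift-down is called for each internal node, starting from the last one.
Internal nodes = floor(n/2) = floor(682/2) = 341


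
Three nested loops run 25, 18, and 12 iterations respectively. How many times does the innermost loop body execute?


Loop 1 (outermost): 25 iterations
Loop 2 (middle): 18 iterations per outer
Loop 3 (innermost): 12 iterations per middle
Total = 25 * 18 * 12 = 5400


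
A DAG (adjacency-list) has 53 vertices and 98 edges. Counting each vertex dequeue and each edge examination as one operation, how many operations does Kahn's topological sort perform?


V = 53 (vertex processing)
E = 98 (edge processing)
V + E = 53 + 98 = 151


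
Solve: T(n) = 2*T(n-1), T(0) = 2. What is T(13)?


Unrolling:
T(13) = 2*T(12) = 2^2*T(11) = ... = 2^13*T(0)
= 2^13 * 2
= 8192 * 2 = 16384


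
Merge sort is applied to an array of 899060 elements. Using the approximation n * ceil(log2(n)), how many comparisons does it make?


Merge sort divides the array into halves recursively.
Number of levels = ceil(log2(899060)) = 20
At each level, approximately n = 899060 comparisons are needed for merging.
Total comparisons ~ n * ceil(log2(n)) = 899060 * 20 = 17981200


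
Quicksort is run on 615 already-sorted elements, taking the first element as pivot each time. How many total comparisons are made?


Sum of comparisons per partition:
614 + 613 + ... + 1 + 0
= 615 * (615 - 1) / 2
= 615 * 614 / 2
= 188805


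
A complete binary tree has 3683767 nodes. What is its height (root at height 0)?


In a complete binary tree, level k holds nodes 2^k .. 2^(k+1)-1 (1-indexed).
Height = floor(log2(n)) = floor(log2(3683767)) = 21
Check: 2^21 = 2097152 <= 3683767 < 4194304 = 2^22


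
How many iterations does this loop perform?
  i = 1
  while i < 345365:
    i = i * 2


The loop variable doubles each iteration:
i = 1 -> 2 -> 4 -> 8 -> 16 -> 32 -> 64 -> 128 -> 256 -> 512 -> 1024 -> 2048 -> 4096 -> 8192 -> 16384 -> 32768 -> 65536 -> 131072 -> 262144 -> 524288 (stop, 524288 >= 345365)
Number of doublings = ceil(log2(345365)) = 19


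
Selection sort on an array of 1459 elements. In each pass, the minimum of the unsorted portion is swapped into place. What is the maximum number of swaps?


Selection sort performs one swap per pass:
  Pass 1: find min in positions 0 to 1458, swap with position 0
  Pass 2: find min in positions 1 to 1458, swap with position 1
  Pass 3: find min in positions 2 to 1458, swap with position 2
  Pass 4: find min in positions 3 to 1458, swap with position 3
  Pass 5: find min in positions 4 to 1458, swap with position 4
  ... (1453 more passes)
Total passes (and swaps) = n - 1 = 1459 - 1 = 1458


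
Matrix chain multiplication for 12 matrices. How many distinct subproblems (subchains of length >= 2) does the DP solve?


Subproblems are indexed by (i, j) where i < j.
Number of such pairs = n*(n-1)/2
= 12 * 11 / 2
= 66


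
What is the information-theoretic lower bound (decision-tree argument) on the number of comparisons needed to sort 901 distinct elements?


A binary decision tree of height h has at most 2^h leaves and needs at least n! of them, so h >= ceil(log2(n!)).
901! is far too large to multiply out, so use Stirling's series:
  ln(n!) ~ n ln n - n + (1/2) ln(2 pi n) + 1/(12n)  (error below 1/(360 n^3), negligible here)
  ln(901) = 6.8035053
  n ln n = 901 * 6.8035053 = 6129.9583
  (1/2) ln(2 pi * 901) = (1/2) ln(5661.1500) = 4.3207
  1/(12*901) = 0.0001
  ln(901!) ~ 6129.9583 - 901 + 4.3207 + 0.0001 = 5233.2791
Convert to base 2: log2(901!) = 5233.2791 / ln 2 = 5233.2791 / 0.69314718 = 7550.0258
ceil(7550.0258) = 7551


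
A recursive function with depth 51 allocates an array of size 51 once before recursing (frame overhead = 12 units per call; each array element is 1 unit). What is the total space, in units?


Array allocation: 51 units (allocated once)
Stack frames: 51 deep * 12 per frame = 612 units
Total = 51 + 612 = 663


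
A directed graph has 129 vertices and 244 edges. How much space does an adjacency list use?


Adjacency list: one list head per vertex + one entry per edge
Vertex heads: 129
Edge entries: 244
Total = 129 + 244 = 373


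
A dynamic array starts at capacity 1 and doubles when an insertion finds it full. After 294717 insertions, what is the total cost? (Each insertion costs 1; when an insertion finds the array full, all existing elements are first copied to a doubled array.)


Insertion cost: 294717 (one per element)
Resizes occur just before inserting elements 2, 3, 5, 9, ...
Elements copied at each resize: 1 + 2 + 4 + 8 + 16 + 32 + 64 + 128 + 256 + 512 + 1024 + 2048 + 4096 + 8192 + 16384 + 32768 + 65536 + 131072 + 262144
Sum of copies = 524287 (geometric series: 2^k - 1)
Total = 294717 + 524287 = 819004


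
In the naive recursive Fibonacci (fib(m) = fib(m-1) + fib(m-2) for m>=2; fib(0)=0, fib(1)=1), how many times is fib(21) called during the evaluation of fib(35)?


Let N(m) = number of times fib(m) is called while evaluating fib(35).
N(35) = 1 (the initial call).
N(34) = 1 (only fib(35) calls it).
For 1 <= m <= 33: fib(m) is called by fib(m+1) and fib(m+2), so
  N(m) = N(m+1) + N(m+2).
fib(0) is called only by fib(2), so N(0) = N(2).
Walk down from m=35:
  N(35)=1, N(34)=1, N(33)=2, N(32)=3, N(31)=5, N(30)=8, N(29)=13, N(28)=21, N(27)=34, N(26)=55, N(25)=89, N(24)=144, N(23)=233, N(22)=377, N(21)=610
N(21) = 610


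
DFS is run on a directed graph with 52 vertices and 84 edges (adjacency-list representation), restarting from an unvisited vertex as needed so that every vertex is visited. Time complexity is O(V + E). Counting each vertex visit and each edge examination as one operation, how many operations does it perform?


A full DFS traversal processes each vertex exactly once (push/pop on stack).
Each directed edge is examined once.
V = 52, E = 84
V + E = 136


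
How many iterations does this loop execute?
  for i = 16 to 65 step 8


The loop variable i takes values starting at 16 and increments by 8 each iteration.
Sequence: i = 16, 24, 32, 40, 48, 56, 64
The upper bound 65 is inclusive, so the count is floor((last - first) / step) + 1:
floor((65 - 16) / 8) + 1 = floor(49/8) + 1 = 6 + 1 = 7


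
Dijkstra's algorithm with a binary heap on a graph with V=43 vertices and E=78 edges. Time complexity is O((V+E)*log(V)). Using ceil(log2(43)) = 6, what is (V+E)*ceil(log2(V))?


Dijkstra with a binary heap: each vertex is extracted once, each edge may relax once.
Each heap operation costs O(log V).
V + E = 43 + 78 = 121
ceil(log2(43)) = 6 (since 2^5 = 32 < 43 <= 64 = 2^6)
Total heap work = (V+E) * ceil(log2(V)) = 121 * 6 = 726


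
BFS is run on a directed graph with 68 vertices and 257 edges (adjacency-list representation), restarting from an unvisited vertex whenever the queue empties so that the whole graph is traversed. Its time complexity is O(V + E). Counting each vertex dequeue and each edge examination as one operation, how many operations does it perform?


A full BFS traversal dequeues each vertex exactly once and examines each directed edge exactly once.
V = 68 (vertex processing cost)
E = 257 (edge examination cost)
Total operations proportional to V + E = 68 + 257 = 325


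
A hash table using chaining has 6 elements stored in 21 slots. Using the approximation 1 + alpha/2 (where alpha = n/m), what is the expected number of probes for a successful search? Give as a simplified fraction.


Load factor alpha = n/m = 6/21
Expected probes = 1 + alpha/2 = 1 + 6/(2*21)
= 1 + 6/42
= 42/42 + 6/42
= 48/42
Simplify: 8/7


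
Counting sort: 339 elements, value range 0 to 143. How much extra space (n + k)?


n = 339 (output array)
k = 144 (count array for 144 distinct values)
Extra space = 339 + 144 = 483


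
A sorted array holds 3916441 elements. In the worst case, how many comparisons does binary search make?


Halving sequence: 3916441 -> 1958220 -> 979110 -> 489555 -> 244777 -> 122388 -> 61194 -> 30597 -> 15298 -> 7649 -> 3824 -> 1912 -> 956 -> 478 -> 239 -> 119 -> 59 -> 29 -> 14 -> 7 -> 3 -> 1
Number of halvings = 21
Max comparisons = 21 + 1 = 22


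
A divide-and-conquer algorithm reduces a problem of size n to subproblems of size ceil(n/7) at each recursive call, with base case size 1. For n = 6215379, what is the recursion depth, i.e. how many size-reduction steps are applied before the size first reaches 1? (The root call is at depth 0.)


Each step divides the size by 7 (rounding up); after k steps the size is ceil(n/7^k), which equals 1 exactly when 7^k >= n.
So the depth is the smallest k with 7^k >= 6215379, i.e. ceil(log_7(6215379)).
7^8 = 5764801 < 6215379 <= 40353607 = 7^9
Recursion depth = 9


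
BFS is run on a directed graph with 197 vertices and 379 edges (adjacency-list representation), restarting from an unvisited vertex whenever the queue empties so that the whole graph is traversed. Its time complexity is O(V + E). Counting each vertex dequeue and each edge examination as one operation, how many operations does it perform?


A full BFS traversal dequeues each vertex exactly once and examines each directed edge exactly once.
V = 197 (vertex processing cost)
E = 379 (edge examination cost)
Total operations proportional to V + E = 197 + 379 = 576


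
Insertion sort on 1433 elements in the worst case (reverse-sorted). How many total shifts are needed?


In the worst case (reverse-sorted), each element shifts past all previous:
  Element 1: 1 shifts
  Element 2: 2 shifts
  Element 3: 3 shifts
  Element 4: 4 shifts
  Element 5: 5 shifts
  ...
  Element 1432: 1432 shifts
Total = 1 + 2 + ... + 1432
= 1433*(1433-1)/2 = 1026028


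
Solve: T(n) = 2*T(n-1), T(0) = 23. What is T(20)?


Unrolling:
T(20) = 2*T(19) = 2^2*T(18) = ... = 2^20*T(0)
= 2^20 * 23
= 1048576 * 23 = 24117248


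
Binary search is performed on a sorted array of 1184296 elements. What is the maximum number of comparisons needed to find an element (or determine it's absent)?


Binary search halves the search space each comparison:
  Step 1: search space = 1184296 -> 592148
  Step 2: search space = 592148 -> 296074
  Step 3: search space = 296074 -> 148037
  Step 4: search space = 148037 -> 74018
  Step 5: search space = 74018 -> 37009
  Step 6: search space = 37009 -> 18504
  Step 7: search space = 18504 -> 9252
  Step 8: search space = 9252 -> 4626
  Step 9: search space = 4626 -> 2313
  Step 10: search space = 2313 -> 1156
  Step 11: search space = 1156 -> 578
  Step 12: search space = 578 -> 289
  Step 13: search space = 289 -> 144
  Step 14: search space = 144 -> 72
  Step 15: search space = 72 -> 36
  Step 16: search space = 36 -> 18
  Step 17: search space = 18 -> 9
  Step 18: search space = 9 -> 4
  Step 19: search space = 4 -> 2
  Step 20: search space = 2 -> 1
  Step 21: search space = 1 (final check)
Maximum comparisons = floor(log2(1184296)) + 1 = 20 + 1 = 21


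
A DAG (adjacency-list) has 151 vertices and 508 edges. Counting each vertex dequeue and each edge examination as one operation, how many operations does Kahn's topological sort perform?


V = 151 (vertex processing)
E = 508 (edge processing)
V + E = 151 + 508 = 659


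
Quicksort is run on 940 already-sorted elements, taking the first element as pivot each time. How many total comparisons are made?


Sum of comparisons per partition:
939 + 938 + ... + 1 + 0
= 940 * (940 - 1) / 2
= 940 * 939 / 2
= 441330


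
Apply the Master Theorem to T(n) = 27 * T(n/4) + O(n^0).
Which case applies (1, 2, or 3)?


The Master Theorem: T(n) = a*T(n/b) + O(n^c)
  a = 27, b = 4, c = 0
log_b(a) = log_4(27) ~ 2.377
Compare b^c with a: 4^0 = 1 < 27, so c < log_b(a).
Since c < log_b(a), Case 1 applies.
T(n) = O(n^(log_4 27)) ~ O(n^2.377)
Master Theorem case = 1


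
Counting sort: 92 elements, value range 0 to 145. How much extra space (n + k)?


n = 92 (output array)
k = 146 (count array for 146 distinct values)
Extra space = 92 + 146 = 238


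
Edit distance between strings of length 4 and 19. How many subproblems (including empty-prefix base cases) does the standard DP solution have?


The table includes base cases (empty prefixes).
Rows: (m+1) = 5
Columns: (n+1) = 20
Total = 5 * 20 = 100


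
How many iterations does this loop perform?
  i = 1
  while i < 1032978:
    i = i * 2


The loop variable doubles each iteration:
i = 1 -> 2 -> 4 -> 8 -> 16 -> 32 -> 64 -> 128 -> 256 -> 512 -> 1024 -> 2048 -> 4096 -> 8192 -> 16384 -> 32768 -> 65536 -> 131072 -> 262144 -> 524288 -> 1048576 (stop, 1048576 >= 1032978)
Number of doublings = ceil(log2(1032978)) = 20


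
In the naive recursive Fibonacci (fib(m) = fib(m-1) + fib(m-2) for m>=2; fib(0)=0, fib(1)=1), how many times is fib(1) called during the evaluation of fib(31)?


Let N(m) = number of times fib(m) is called while evaluating fib(31).
N(31) = 1 (the initial call).
N(30) = 1 (only fib(31) calls it).
For 1 <= m <= 29: fib(m) is called by fib(m+1) and fib(m+2), so
  N(m) = N(m+1) + N(m+2).
fib(0) is called only by fib(2), so N(0) = N(2).
Walk down from m=31:
  N(31)=1, N(30)=1, N(29)=2, N(28)=3, N(27)=5, N(26)=8, N(25)=13, N(24)=21, N(23)=34, N(22)=55, N(21)=89, N(20)=144, N(19)=233, N(18)=377, N(17)=610, N(16)=987, N(15)=1597, N(14)=2584, N(13)=4181, N(12)=6765, N(11)=10946, N(10)=17711, N(9)=28657, N(8)=46368, N(7)=75025, N(6)=121393, N(5)=196418, N(4)=317811, N(3)=514229, N(2)=832040, N(1)=1346269
N(1) = 1346269


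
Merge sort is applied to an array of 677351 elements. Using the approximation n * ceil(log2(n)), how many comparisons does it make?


Merge sort divides the array into halves recursively.
Number of levels = ceil(log2(677351)) = 20
At each level, approximately n = 677351 comparisons are needed for merging.
Total comparisons ~ n * ceil(log2(n)) = 677351 * 20 = 13547020


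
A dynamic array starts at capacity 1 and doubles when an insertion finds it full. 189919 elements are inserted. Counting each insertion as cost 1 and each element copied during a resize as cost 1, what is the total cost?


n = 189919
Insertion costs: 189919
Resizes copy 1, 2, 4, ... up to the largest power of 2 that is <= n-1 = 189918, i.e. 131072.
Copy costs = 1 + 2 + 4 + 8 + 16 + 32 + 64 + 128 + 256 + 512 + 1024 + 2048 + 4096 + 8192 + 16384 + 32768 + 65536 + 131072 = 262143
Total = 189919 + 262143 = 452062


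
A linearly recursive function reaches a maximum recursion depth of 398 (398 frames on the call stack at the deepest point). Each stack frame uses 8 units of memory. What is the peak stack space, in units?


Maximum recursion depth = 398 frames
Memory per frame = 8 units
Total stack space = depth * frame_size
= 398 * 8 = 3184


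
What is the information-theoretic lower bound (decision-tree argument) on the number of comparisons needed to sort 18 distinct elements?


A binary decision tree of height h has at most 2^h leaves and needs at least n! of them, so h >= ceil(log2(n!)).
Compute 18! as a running product:
  x2 = 2, x3 = 6, x4 = 24, x5 = 120
  x6 = 720, x7 = 5040, x8 = 40320, x9 = 362880
  x10 = 3628800, x11 = 39916800, x12 = 479001600, x13 = 6227020800
  x14 = 87178291200, x15 = 1307674368000, x16 = 20922789888000, x17 = 355687428096000
  x18 = 6402373705728000
18! = 6402373705728000
Bracket between powers of 2:
  2^52 = 4503599627370496 < 6402373705728000 <= 9007199254740992 = 2^53
So ceil(log2(18!)) = 53


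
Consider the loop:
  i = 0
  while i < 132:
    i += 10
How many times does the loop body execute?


Starting at i = 0, each iteration adds 10.
Iterations until i >= 132:
  Iteration 1: i = 0 -> i = 10
  Iteration 2: i = 10 -> i = 20
  Iteration 3: i = 20 -> i = 30
  Iteration 4: i = 30 -> i = 40
  Iteration 5: i = 40 -> i = 50
  Iteration 6: i = 50 -> i = 60
  Iteration 7: i = 60 -> i = 70
  Iteration 8: i = 70 -> i = 80
  ... continuing ...
Total iterations = ceil(132/10) = 14


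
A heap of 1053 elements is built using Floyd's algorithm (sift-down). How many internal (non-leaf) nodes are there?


Leaf nodes occupy roughly half the array.
Sift-down is called for each internal node, starting from the last one.
Internal nodes = floor(n/2) = floor(1053/2) = 526


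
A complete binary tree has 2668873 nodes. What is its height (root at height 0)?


In a complete binary tree, level k holds nodes 2^k .. 2^(k+1)-1 (1-indexed).
Height = floor(log2(n)) = floor(log2(2668873)) = 21
Check: 2^21 = 2097152 <= 2668873 < 4194304 = 2^22


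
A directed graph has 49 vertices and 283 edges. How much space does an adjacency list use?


Adjacency list: one list head per vertex + one entry per edge
Vertex heads: 49
Edge entries: 283
Total = 49 + 283 = 332


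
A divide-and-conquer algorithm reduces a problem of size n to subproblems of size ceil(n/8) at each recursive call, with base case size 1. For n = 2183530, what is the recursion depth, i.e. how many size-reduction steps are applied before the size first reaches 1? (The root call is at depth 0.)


Each step divides the size by 8 (rounding up); after k steps the size is ceil(n/8^k), which equals 1 exactly when 8^k >= n.
So the depth is the smallest k with 8^k >= 2183530, i.e. ceil(log_8(2183530)).
8^7 = 2097152 < 2183530 <= 16777216 = 8^8
Recursion depth = 8


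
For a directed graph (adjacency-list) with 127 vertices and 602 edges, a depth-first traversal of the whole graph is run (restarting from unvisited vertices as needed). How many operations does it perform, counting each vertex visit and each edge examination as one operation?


A full DFS traversal visits each vertex once and examines each edge once.
V = 127
E = 602
Sum = 127 + 602 = 729


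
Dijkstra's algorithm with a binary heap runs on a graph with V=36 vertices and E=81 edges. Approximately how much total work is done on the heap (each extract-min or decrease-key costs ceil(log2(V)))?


Dijkstra with a binary heap: each vertex is extracted once, each edge may relax once.
Each heap operation costs O(log V).
V + E = 36 + 81 = 117
ceil(log2(36)) = 6 (since 2^5 = 32 < 36 <= 64 = 2^6)
Total heap work = (V+E) * ceil(log2(V)) = 117 * 6 = 702


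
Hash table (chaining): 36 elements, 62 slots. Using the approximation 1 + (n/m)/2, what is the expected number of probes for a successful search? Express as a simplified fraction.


Computing expected probes:
alpha = 36/62
= 1 + alpha/2
= 1 + 36/(2*62)
= (2*62 + 36) / (2*62)
= 160/124 = 40/31


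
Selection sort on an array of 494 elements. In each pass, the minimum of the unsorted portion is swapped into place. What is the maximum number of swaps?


Selection sort performs one swap per pass:
  Pass 1: find min in positions 0 to 493, swap with position 0
  Pass 2: find min in positions 1 to 493, swap with position 1
  Pass 3: find min in positions 2 to 493, swap with position 2
  Pass 4: find min in positions 3 to 493, swap with position 3
  Pass 5: find min in positions 4 to 493, swap with position 4
  ... (488 more passes)
Total passes (and swaps) = n - 1 = 494 - 1 = 493


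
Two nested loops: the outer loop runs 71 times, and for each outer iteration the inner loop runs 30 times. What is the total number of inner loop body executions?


Outer loop: 71 iterations
Inner loop: 30 iterations per outer iteration
Total = 71 * 30 = 2130


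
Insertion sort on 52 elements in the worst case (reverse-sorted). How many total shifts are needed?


In the worst case (reverse-sorted), each element shifts past all previous:
  Element 1: 1 shifts
  Element 2: 2 shifts
  Element 3: 3 shifts
  Element 4: 4 shifts
  Element 5: 5 shifts
  ...
  Element 51: 51 shifts
Total = 1 + 2 + ... + 51
= 52*(52-1)/2 = 1326


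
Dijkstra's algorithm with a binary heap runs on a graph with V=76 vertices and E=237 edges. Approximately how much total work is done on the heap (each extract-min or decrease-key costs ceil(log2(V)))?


Dijkstra with a binary heap: each vertex is extracted once, each edge may relax once.
Each heap operation costs O(log V).
V + E = 76 + 237 = 313
ceil(log2(76)) = 7 (since 2^6 = 64 < 76 <= 128 = 2^7)
Total heap work = (V+E) * ceil(log2(V)) = 313 * 7 = 2191


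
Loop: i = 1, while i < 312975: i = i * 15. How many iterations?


i multiplies by 15 each step:
i = 1 -> 15 -> 225 -> 3375 -> 50625 -> 759375 (stop)
Iterations = ceil(log_15(312975)) = 5


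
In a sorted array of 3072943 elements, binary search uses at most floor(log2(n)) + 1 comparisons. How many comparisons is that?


Halving sequence: 3072943 -> 1536471 -> 768235 -> 384117 -> 192058 -> 96029 -> 48014 -> 24007 -> 12003 -> 6001 -> 3000 -> 1500 -> 750 -> 375 -> 187 -> 93 -> 46 -> 23 -> 11 -> 5 -> 2 -> 1
Number of halvings = 21
Max comparisons = 21 + 1 = 22


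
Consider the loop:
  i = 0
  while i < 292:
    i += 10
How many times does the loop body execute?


Starting at i = 0, each iteration adds 10.
Iterations until i >= 292:
  Iteration 1: i = 0 -> i = 10
  Iteration 2: i = 10 -> i = 20
  Iteration 3: i = 20 -> i = 30
  Iteration 4: i = 30 -> i = 40
  Iteration 5: i = 40 -> i = 50
  Iteration 6: i = 50 -> i = 60
  Iteration 7: i = 60 -> i = 70
  Iteration 8: i = 70 -> i = 80
  ... continuing ...
Total iterations = ceil(292/10) = 30


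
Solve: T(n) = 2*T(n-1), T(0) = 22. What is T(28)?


Unrolling:
T(28) = 2*T(27) = 2^2*T(26) = ... = 2^28*T(0)
= 2^28 * 22
= 268435456 * 22 = 5905580032


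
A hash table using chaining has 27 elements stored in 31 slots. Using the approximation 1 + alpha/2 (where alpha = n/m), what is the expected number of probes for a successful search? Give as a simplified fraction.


Load factor alpha = n/m = 27/31
Expected probes = 1 + alpha/2 = 1 + 27/(2*31)
= 1 + 27/62
= 62/62 + 27/62
= 89/62


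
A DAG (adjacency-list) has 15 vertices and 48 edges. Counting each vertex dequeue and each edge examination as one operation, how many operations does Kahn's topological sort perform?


V = 15 (vertex processing)
E = 48 (edge processing)
V + E = 15 + 48 = 63


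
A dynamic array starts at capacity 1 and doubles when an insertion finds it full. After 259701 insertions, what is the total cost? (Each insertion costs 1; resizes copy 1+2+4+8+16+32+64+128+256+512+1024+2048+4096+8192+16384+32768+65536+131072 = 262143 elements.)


Insertion cost: 259701 (one per element)
Resizes occur just before inserting elements 2, 3, 5, 9, ...
Elements copied at each resize: 1 + 2 + 4 + 8 + 16 + 32 + 64 + 128 + 256 + 512 + 1024 + 2048 + 4096 + 8192 + 16384 + 32768 + 65536 + 131072
Sum of copies = 262143 (geometric series: 2^k - 1)
Total = 259701 + 262143 = 521844


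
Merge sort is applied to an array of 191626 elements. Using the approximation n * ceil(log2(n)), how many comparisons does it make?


Merge sort divides the array into halves recursively.
Number of levels = ceil(log2(191626)) = 18
At each level, approximately n = 191626 comparisons are needed for merging.
Total comparisons ~ n * ceil(log2(n)) = 191626 * 18 = 3449268


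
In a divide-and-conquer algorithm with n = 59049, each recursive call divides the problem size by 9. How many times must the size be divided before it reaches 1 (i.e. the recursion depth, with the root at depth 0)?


Number of divisions = log_9(59049)
Sizes: 59049 -> 6561 -> 729 -> 81 -> 9 -> 1 (5 divisions)
Recursion depth = 5


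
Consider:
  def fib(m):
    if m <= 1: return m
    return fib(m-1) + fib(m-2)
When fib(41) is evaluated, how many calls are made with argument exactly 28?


Let N(m) = number of times fib(m) is called while evaluating fib(41).
N(41) = 1 (the initial call).
N(40) = 1 (only fib(41) calls it).
For 1 <= m <= 39: fib(m) is called by fib(m+1) and fib(m+2), so
  N(m) = N(m+1) + N(m+2).
fib(0) is called only by fib(2), so N(0) = N(2).
Walk down from m=41:
  N(41)=1, N(40)=1, N(39)=2, N(38)=3, N(37)=5, N(36)=8, N(35)=13, N(34)=21, N(33)=34, N(32)=55, N(31)=89, N(30)=144, N(29)=233, N(28)=377
N(28) = 377


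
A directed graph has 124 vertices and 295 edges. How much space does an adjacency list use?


Adjacency list: one list head per vertex + one entry per edge
Vertex heads: 124
Edge entries: 295
Total = 124 + 295 = 419


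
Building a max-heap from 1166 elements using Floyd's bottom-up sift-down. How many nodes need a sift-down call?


In a heap of 1166 elements (0-indexed array):
  Last element index: 1165
  Parent of last element: floor((1165 - 1) / 2) = 582
  Internal nodes: indices 0 to 582
  Count = floor(1166/2) = 583


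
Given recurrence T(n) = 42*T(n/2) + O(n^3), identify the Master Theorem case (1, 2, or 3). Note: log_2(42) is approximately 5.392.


Master Theorem parameters: a=42, b=2, c=3
log_b(a) = 5.392
Compare b^c with a: 2^3 = 8 < 42, so c < log_b(a).
Comparing c=3 vs log_b(a)=5.392:
3 < 5.392 => Case 1
Result: T(n) = O(n^(log_2 42)) ~ O(n^5.392)
Master Theorem case = 1


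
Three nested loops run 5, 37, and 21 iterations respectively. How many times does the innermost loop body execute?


Loop 1 (outermost): 5 iterations
Loop 2 (middle): 37 iterations per outer
Loop 3 (innermost): 21 iterations per middle
Total = 5 * 37 * 21 = 3885


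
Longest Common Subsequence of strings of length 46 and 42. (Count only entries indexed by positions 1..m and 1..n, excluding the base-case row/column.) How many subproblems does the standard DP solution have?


DP table indexed by positions in both strings.
First string: 46 positions
Second string: 42 positions
Total = 46 * 42 = 1932


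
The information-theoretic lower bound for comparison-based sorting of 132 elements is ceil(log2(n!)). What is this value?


A binary decision tree of height h has at most 2^h leaves and needs at least n! of them, so h >= ceil(log2(n!)).
132! is far too large to multiply out, so use Stirling's series:
  ln(n!) ~ n ln n - n + (1/2) ln(2 pi n) + 1/(12n)  (error below 1/(360 n^3), negligible here)
  ln(132) = 4.8828019
  n ln n = 132 * 4.8828019 = 644.5299
  (1/2) ln(2 pi * 132) = (1/2) ln(829.3805) = 3.3603
  1/(12*132) = 0.0006
  ln(132!) ~ 644.5299 - 132 + 3.3603 + 0.0006 = 515.8908
Convert to base 2: log2(132!) = 515.8908 / ln 2 = 515.8908 / 0.69314718 = 744.2731
ceil(744.2731) = 745
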